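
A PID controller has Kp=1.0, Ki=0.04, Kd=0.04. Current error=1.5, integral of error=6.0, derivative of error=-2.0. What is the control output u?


u = Kp*e + Ki*int(e) + Kd*de/dt
= 1.0*1.5 + 0.04*6.0 + 0.04*(-2.0)
= 1.5 + 0.24 + -0.08
= 1.66


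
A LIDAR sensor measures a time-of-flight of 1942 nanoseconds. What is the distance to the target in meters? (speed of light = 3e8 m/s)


tof = 1942 ns = 1.942e-06 s
dist = c * tof / 2
= 3e8 * 1.942e-06 / 2
= 291.3 m


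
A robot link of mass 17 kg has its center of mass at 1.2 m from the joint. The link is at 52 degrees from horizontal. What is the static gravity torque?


tau = m*g*L*cos(angle)
= 17 * 9.81 * 1.2 * cos(52 deg)
= 17 * 9.81 * 1.2 * 0.6157
= 123.2086 Nm


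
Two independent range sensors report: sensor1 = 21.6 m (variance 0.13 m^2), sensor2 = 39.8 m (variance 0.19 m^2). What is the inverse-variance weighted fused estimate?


w1 = (1/var1) / (1/var1 + 1/var2)
   = 7.6923 / (7.6923 + 5.2632) = 0.5938
w2 = 1 - w1 = 0.4062
fused = w1*s1 + w2*s2 = 12.825 + 16.1687
= 28.9937 m


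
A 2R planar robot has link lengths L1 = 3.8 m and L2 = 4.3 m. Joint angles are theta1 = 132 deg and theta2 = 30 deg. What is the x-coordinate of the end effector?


Convert angles to radians: theta1 = 2.3038, theta2 = 0.5236
x = L1*cos(theta1) + L2*cos(theta1+theta2)
x = -2.5427 + -4.0895
x = -6.6322


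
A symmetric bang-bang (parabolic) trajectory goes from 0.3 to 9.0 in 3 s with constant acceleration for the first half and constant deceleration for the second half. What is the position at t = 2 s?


Symmetric rest-to-rest: each phase covers (pf-p0)/2 in time T/2. 0.5*a*(T/2)^2 = (pf-p0)/2 => a = 4*(pf-p0)/T^2
a = 4*(9.0-0.3)/3^2 = 3.8667
t = 2 is in the deceleration phase (t > T/2).
p = pf - 0.5*a*(T-t)^2 = 9.0 - 0.5*3.8667*1^2
= 7.0667


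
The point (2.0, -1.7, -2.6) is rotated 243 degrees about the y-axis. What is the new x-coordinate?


Rotation about y-axis: x' = x*cos(theta) + z*sin(theta)
= 2.0 * -0.454 + -2.6 * -0.891
= 1.4086


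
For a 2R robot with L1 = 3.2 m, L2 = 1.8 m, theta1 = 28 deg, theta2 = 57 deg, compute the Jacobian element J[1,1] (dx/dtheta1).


J[1,1] = -L1*sin(t1) - L2*sin(t1+t2)
= -3.2*sin(28) - 1.8*sin(85)
= -3.2955


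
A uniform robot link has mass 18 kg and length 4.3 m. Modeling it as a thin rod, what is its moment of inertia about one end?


I = (1/3) * m * L^2
= (1/3) * 18 * 4.3^2
= 0.333333 * 18 * 18.49
= 110.94 kg*m^2


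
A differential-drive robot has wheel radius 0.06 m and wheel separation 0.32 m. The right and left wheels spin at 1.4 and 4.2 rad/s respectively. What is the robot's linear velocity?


vR = r*wR = 0.06*1.4 = 0.084 m/s
vL = r*wL = 0.06*4.2 = 0.252 m/s
v = (vR+vL)/2 = 0.168 m/s
omega = (vR-vL)/L = -0.525 rad/s
linear velocity = 0.168 m/s


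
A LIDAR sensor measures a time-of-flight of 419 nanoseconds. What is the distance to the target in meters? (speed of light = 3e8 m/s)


tof = 419 ns = 4.19e-07 s
dist = c * tof / 2
= 3e8 * 4.19e-07 / 2
= 62.85 m


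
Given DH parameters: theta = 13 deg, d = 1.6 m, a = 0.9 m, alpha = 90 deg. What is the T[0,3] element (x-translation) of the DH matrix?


T[0,3] = a * cos(theta)
= 0.9 * cos(13 deg)
= 0.9 * 0.9744
= 0.8769


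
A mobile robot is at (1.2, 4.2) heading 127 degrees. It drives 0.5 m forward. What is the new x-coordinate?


x_new = x0 + d*cos(theta)
= 1.2 + 0.5*cos(127)
= 1.2 + -0.3009
= 0.8991


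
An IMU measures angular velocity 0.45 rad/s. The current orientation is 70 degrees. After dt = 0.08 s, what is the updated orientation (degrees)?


delta_theta = w * dt = 0.45 * 0.08 = 0.036 rad
= 2.0626 deg
theta_new = 70 + 2.0626 = 72.0626 deg


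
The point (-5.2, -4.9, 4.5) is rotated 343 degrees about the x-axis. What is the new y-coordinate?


Rotation about x-axis: y' = y*cos(theta) - z*sin(theta)
= -4.9 * 0.9563 - 4.5 * -0.2924
= -3.3702


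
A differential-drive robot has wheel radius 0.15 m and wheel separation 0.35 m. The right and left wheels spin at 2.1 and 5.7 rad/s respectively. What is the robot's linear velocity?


vR = r*wR = 0.15*2.1 = 0.315 m/s
vL = r*wL = 0.15*5.7 = 0.855 m/s
v = (vR+vL)/2 = 0.585 m/s
omega = (vR-vL)/L = -1.5429 rad/s
linear velocity = 0.585 m/s


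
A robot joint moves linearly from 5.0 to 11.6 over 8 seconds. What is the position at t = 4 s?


s = t/T = 4/8 = 0.5
p(t) = p0 + (pf-p0)*s
= 5.0 + (11.6 - 5.0) * 0.5
= 8.3


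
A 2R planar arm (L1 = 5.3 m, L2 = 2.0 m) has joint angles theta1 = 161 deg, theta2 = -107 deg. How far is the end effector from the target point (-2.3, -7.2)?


End effector via forward kinematics:
x = L1*cos(t1) + L2*cos(t1+t2) = -3.8357
y = L1*sin(t1) + L2*sin(t1+t2) = 3.3435
Distance to target:
d = sqrt((-2.3 - -3.8357)^2 + (-7.2 - 3.3435)^2)
= sqrt(2.3583 + 111.1663)
= 10.6548 m


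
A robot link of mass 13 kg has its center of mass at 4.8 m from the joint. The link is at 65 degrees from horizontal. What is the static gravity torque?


tau = m*g*L*cos(angle)
= 13 * 9.81 * 4.8 * cos(65 deg)
= 13 * 9.81 * 4.8 * 0.4226
= 258.7032 Nm


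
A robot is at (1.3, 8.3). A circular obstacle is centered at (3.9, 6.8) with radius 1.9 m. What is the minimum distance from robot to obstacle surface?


center_dist = sqrt((1.3-3.9)^2 + (8.3-6.8)^2)
= sqrt(6.76 + 2.25)
= 3.0017
min_dist = center_dist - radius = 3.0017 - 1.9 = 1.1017 m


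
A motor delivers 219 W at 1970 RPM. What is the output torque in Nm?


omega = 1970 * 2*pi/60 = 206.2979 rad/s
tau = P / omega = 219 / 206.2979
= 1.0616 Nm


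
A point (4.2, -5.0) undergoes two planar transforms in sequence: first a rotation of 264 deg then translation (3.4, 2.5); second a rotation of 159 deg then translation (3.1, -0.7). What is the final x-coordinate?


After transform 1:
x1 = cos(264)*4.2 - sin(264)*-5.0 + 3.4 = -2.0116
y1 = sin(264)*4.2 + cos(264)*-5.0 + 2.5 = -1.1543
After transform 2:
x2 = cos(159)*-2.0116 - sin(159)*-1.1543 + 3.1
= 5.3917


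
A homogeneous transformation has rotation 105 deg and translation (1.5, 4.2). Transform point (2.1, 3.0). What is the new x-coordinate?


x' = cos(theta)*px - sin(theta)*py + tx
= -0.2588*2.1 - 0.9659*3.0 + 1.5
= -1.9413


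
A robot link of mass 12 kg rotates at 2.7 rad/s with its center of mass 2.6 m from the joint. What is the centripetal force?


F = m * omega^2 * r
= 12 * 2.7^2 * 2.6
= 12 * 7.29 * 2.6
= 227.448 N


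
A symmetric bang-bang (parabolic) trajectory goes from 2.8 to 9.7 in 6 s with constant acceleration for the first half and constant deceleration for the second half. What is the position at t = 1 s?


Symmetric rest-to-rest: each phase covers (pf-p0)/2 in time T/2. 0.5*a*(T/2)^2 = (pf-p0)/2 => a = 4*(pf-p0)/T^2
a = 4*(9.7-2.8)/6^2 = 0.7667
t = 1 is in the acceleration phase (t <= T/2).
p = p0 + 0.5*a*t^2 = 2.8 + 0.5*0.7667*1^2
= 3.1833


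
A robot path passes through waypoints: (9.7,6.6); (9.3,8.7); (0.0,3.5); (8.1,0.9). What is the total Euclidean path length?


Segment lengths:
  seg1 = sqrt((-0.4)^2 + (2.1)^2) = 2.1378
  seg2 = sqrt((-9.3)^2 + (-5.2)^2) = 10.655
  seg3 = sqrt((8.1)^2 + (-2.6)^2) = 8.5071
Total = 21.2999


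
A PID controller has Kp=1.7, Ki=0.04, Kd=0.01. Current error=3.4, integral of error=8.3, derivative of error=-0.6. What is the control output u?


u = Kp*e + Ki*int(e) + Kd*de/dt
= 1.7*3.4 + 0.04*8.3 + 0.01*(-0.6)
= 5.78 + 0.332 + -0.006
= 6.106


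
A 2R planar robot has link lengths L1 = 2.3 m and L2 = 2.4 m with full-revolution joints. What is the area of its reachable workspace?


r_max = L1 + L2 = 4.7 m
r_min = |L1 - L2| = 0.1 m
Area = pi*(r_max^2 - r_min^2)
= pi*(22.09 - 0.01)
= pi * 22.08
= 69.3664 m^2


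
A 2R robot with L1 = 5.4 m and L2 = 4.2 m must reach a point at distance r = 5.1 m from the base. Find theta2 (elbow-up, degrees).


cos(theta2) = (r^2 - L1^2 - L2^2) / (2*L1*L2)
cos(theta2) = (26.01 - 29.16 - 17.64) / 45.36
cos(theta2) = -0.458333
theta2 = 117.2796 degrees


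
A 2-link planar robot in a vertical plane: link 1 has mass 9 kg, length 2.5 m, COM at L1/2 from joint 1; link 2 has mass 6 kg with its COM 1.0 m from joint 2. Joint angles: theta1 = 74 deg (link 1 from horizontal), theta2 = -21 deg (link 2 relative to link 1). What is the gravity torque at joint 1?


Horizontal distance from joint 1 to link-1 COM:
  x_c1 = (L1/2)*cos(t1) = 1.25 * 0.2756 = 0.3445 m
Horizontal distance from joint 1 to link-2 COM:
  x_c2 = L1*cos(t1) + Lc2*cos(t1+t2)
       = 2.5*0.2756 + 1.0*0.6018 = 1.2909 m
tau1 = m1*g*x_c1 + m2*g*x_c2
     = 9*9.81*0.3445 + 6*9.81*1.2909
     = 30.42 + 75.9829
     = 106.4029 Nm


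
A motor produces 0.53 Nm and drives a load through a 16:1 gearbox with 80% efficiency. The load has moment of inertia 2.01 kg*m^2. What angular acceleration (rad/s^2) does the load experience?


tau_out = tau_motor * N * eta
= 0.53 * 16 * 0.8 = 6.784 Nm
alpha = tau_out / I = 6.784 / 2.01
= 3.3751 rad/s^2


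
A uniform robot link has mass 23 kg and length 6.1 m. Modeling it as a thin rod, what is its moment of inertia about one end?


I = (1/3) * m * L^2
= (1/3) * 23 * 6.1^2
= 0.333333 * 23 * 37.21
= 285.2767 kg*m^2


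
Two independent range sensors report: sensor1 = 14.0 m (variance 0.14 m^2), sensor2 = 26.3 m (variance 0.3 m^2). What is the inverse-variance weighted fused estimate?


w1 = (1/var1) / (1/var1 + 1/var2)
   = 7.1429 / (7.1429 + 3.3333) = 0.6818
w2 = 1 - w1 = 0.3182
fused = w1*s1 + w2*s2 = 9.5455 + 8.3682
= 17.9136 m


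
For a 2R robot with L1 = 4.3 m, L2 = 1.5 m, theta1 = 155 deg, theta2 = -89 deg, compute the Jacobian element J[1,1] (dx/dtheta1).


J[1,1] = -L1*sin(t1) - L2*sin(t1+t2)
= -4.3*sin(155) - 1.5*sin(66)
= -3.1876


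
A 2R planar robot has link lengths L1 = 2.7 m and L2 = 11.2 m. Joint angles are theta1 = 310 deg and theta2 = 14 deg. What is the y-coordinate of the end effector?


Convert angles to radians: theta1 = 5.4105, theta2 = 0.2443
y = L1*sin(theta1) + L2*sin(theta1+theta2)
y = -2.0683 + -6.5832
y = -8.6515


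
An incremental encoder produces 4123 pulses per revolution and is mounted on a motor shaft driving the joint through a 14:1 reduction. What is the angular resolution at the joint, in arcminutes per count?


counts per rev = 4123
effective counts at joint = 4123 * 14 = 57722
resolution = 360*60 / 57722
= 0.3742 arcmin/count


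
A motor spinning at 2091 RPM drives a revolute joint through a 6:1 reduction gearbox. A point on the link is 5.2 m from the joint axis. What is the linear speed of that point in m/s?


omega_motor = 2091 * 2*pi/60 = 218.969 rad/s
omega_joint = omega_motor / 6 = 36.4948 rad/s
v = omega_joint * r = 36.4948 * 5.2
= 189.7731 m/s


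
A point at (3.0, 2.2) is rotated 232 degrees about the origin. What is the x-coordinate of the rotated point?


x' = x*cos(theta) - y*sin(theta)
cos(232 deg) = -0.6157, sin(232 deg) = -0.788
x' = 3.0 * -0.6157 - 2.2 * -0.788
= -1.847 - -1.7336
= -0.1134


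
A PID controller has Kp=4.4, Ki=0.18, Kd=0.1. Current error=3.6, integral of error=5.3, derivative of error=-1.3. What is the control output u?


u = Kp*e + Ki*int(e) + Kd*de/dt
= 4.4*3.6 + 0.18*5.3 + 0.1*(-1.3)
= 15.84 + 0.954 + -0.13
= 16.664


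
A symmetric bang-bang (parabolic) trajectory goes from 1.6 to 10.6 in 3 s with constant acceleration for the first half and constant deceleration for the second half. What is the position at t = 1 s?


Symmetric rest-to-rest: each phase covers (pf-p0)/2 in time T/2. 0.5*a*(T/2)^2 = (pf-p0)/2 => a = 4*(pf-p0)/T^2
a = 4*(10.6-1.6)/3^2 = 4.0
t = 1 is in the acceleration phase (t <= T/2).
p = p0 + 0.5*a*t^2 = 1.6 + 0.5*4.0*1^2
= 3.6


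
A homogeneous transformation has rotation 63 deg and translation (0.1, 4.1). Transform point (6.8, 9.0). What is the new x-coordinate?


x' = cos(theta)*px - sin(theta)*py + tx
= 0.454*6.8 - 0.891*9.0 + 0.1
= -4.8319


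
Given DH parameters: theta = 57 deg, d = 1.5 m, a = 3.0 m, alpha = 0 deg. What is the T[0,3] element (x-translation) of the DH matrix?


T[0,3] = a * cos(theta)
= 3.0 * cos(57 deg)
= 3.0 * 0.5446
= 1.6339


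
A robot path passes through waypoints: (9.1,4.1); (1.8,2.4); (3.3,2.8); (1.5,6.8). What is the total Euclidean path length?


Segment lengths:
  seg1 = sqrt((-7.3)^2 + (-1.7)^2) = 7.4953
  seg2 = sqrt((1.5)^2 + (0.4)^2) = 1.5524
  seg3 = sqrt((-1.8)^2 + (4.0)^2) = 4.3863
Total = 13.4341


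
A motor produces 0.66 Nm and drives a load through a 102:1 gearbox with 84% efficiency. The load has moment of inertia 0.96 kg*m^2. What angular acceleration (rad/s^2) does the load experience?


tau_out = tau_motor * N * eta
= 0.66 * 102 * 0.84 = 56.5488 Nm
alpha = tau_out / I = 56.5488 / 0.96
= 58.905 rad/s^2


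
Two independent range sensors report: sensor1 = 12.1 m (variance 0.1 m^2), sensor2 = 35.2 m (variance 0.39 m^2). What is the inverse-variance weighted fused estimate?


w1 = (1/var1) / (1/var1 + 1/var2)
   = 10.0 / (10.0 + 2.5641) = 0.7959
w2 = 1 - w1 = 0.2041
fused = w1*s1 + w2*s2 = 9.6306 + 7.1837
= 16.8143 m


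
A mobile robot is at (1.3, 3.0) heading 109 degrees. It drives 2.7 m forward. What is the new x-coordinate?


x_new = x0 + d*cos(theta)
= 1.3 + 2.7*cos(109)
= 1.3 + -0.879
= 0.421


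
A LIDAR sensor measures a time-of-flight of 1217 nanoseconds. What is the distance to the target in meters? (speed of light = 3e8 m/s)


tof = 1217 ns = 1.217e-06 s
dist = c * tof / 2
= 3e8 * 1.217e-06 / 2
= 182.55 m


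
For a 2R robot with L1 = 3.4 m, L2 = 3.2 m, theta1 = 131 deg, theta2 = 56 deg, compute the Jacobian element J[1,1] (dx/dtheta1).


J[1,1] = -L1*sin(t1) - L2*sin(t1+t2)
= -3.4*sin(131) - 3.2*sin(187)
= -2.176


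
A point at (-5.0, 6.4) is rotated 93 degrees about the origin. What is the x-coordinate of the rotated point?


x' = x*cos(theta) - y*sin(theta)
cos(93 deg) = -0.0523, sin(93 deg) = 0.9986
x' = -5.0 * -0.0523 - 6.4 * 0.9986
= 0.2617 - 6.3912
= -6.1295


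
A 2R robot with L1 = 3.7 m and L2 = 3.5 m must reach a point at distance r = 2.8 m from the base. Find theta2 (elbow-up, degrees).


cos(theta2) = (r^2 - L1^2 - L2^2) / (2*L1*L2)
cos(theta2) = (7.84 - 13.69 - 12.25) / 25.9
cos(theta2) = -0.698842
theta2 = 134.3341 degrees


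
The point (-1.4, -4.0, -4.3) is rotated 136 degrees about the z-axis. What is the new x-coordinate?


Rotation about z-axis: x' = x*cos(theta) - y*sin(theta)
= -1.4 * -0.7193 - -4.0 * 0.6947
= 3.7857


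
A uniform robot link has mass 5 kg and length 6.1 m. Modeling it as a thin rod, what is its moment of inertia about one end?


I = (1/3) * m * L^2
= (1/3) * 5 * 6.1^2
= 0.333333 * 5 * 37.21
= 62.0167 kg*m^2


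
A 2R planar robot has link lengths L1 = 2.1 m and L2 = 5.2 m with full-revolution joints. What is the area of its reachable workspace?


r_max = L1 + L2 = 7.3 m
r_min = |L1 - L2| = 3.1 m
Area = pi*(r_max^2 - r_min^2)
= pi*(53.29 - 9.61)
= pi * 43.68
= 137.2248 m^2


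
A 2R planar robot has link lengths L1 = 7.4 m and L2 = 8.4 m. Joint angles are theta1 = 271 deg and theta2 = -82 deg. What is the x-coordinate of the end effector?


Convert angles to radians: theta1 = 4.7298, theta2 = -1.4312
x = L1*cos(theta1) + L2*cos(theta1+theta2)
x = 0.1291 + -8.2966
x = -8.1674


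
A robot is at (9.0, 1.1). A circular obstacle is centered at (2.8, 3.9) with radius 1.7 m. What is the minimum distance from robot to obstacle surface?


center_dist = sqrt((9.0-2.8)^2 + (1.1-3.9)^2)
= sqrt(38.44 + 7.84)
= 6.8029
min_dist = center_dist - radius = 6.8029 - 1.7 = 5.1029 m


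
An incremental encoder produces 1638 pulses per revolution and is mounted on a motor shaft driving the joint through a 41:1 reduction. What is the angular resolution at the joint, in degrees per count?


counts per rev = 1638
effective counts at joint = 1638 * 41 = 67158
resolution = 360 / 67158
= 0.0054 deg/count


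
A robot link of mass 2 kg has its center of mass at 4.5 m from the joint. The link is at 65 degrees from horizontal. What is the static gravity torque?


tau = m*g*L*cos(angle)
= 2 * 9.81 * 4.5 * cos(65 deg)
= 2 * 9.81 * 4.5 * 0.4226
= 37.313 Nm


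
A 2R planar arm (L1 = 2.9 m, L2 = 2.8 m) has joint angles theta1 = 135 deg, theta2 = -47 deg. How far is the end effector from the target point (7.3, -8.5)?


End effector via forward kinematics:
x = L1*cos(t1) + L2*cos(t1+t2) = -1.9529
y = L1*sin(t1) + L2*sin(t1+t2) = 4.8489
Distance to target:
d = sqrt((7.3 - -1.9529)^2 + (-8.5 - 4.8489)^2)
= sqrt(85.616 + 178.1932)
= 16.2422 m


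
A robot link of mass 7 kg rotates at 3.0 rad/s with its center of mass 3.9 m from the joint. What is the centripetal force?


F = m * omega^2 * r
= 7 * 3.0^2 * 3.9
= 7 * 9.0 * 3.9
= 245.7 N


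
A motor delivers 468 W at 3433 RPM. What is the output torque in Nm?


omega = 3433 * 2*pi/60 = 359.5029 rad/s
tau = P / omega = 468 / 359.5029
= 1.3018 Nm


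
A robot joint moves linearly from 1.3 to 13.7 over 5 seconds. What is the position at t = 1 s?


s = t/T = 1/5 = 0.2
p(t) = p0 + (pf-p0)*s
= 1.3 + (13.7 - 1.3) * 0.2
= 3.78


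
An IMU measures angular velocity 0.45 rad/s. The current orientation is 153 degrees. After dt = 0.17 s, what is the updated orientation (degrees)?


delta_theta = w * dt = 0.45 * 0.17 = 0.0765 rad
= 4.3831 deg
theta_new = 153 + 4.3831 = 157.3831 deg


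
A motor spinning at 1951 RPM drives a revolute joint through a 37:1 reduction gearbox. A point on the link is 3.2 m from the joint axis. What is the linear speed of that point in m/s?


omega_motor = 1951 * 2*pi/60 = 204.3082 rad/s
omega_joint = omega_motor / 37 = 5.5218 rad/s
v = omega_joint * r = 5.5218 * 3.2
= 17.6699 m/s


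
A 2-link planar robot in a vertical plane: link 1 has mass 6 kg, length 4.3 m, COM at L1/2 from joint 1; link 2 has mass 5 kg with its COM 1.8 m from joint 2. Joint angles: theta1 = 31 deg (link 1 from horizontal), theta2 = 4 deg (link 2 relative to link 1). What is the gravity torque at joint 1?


Horizontal distance from joint 1 to link-1 COM:
  x_c1 = (L1/2)*cos(t1) = 2.15 * 0.8572 = 1.8429 m
Horizontal distance from joint 1 to link-2 COM:
  x_c2 = L1*cos(t1) + Lc2*cos(t1+t2)
       = 4.3*0.8572 + 1.8*0.8192 = 5.1603 m
tau1 = m1*g*x_c1 + m2*g*x_c2
     = 6*9.81*1.8429 + 5*9.81*5.1603
     = 108.4737 + 253.1124
     = 361.586 Nm


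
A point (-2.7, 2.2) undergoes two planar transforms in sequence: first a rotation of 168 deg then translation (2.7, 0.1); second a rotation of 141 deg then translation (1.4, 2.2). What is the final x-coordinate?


After transform 1:
x1 = cos(168)*-2.7 - sin(168)*2.2 + 2.7 = 4.8836
y1 = sin(168)*-2.7 + cos(168)*2.2 + 0.1 = -2.6133
After transform 2:
x2 = cos(141)*4.8836 - sin(141)*-2.6133 + 1.4
= -0.7507


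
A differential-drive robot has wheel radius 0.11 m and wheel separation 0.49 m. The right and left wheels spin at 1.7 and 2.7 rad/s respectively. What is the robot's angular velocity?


vR = r*wR = 0.11*1.7 = 0.187 m/s
vL = r*wL = 0.11*2.7 = 0.297 m/s
v = (vR+vL)/2 = 0.242 m/s
omega = (vR-vL)/L = -0.2245 rad/s
angular velocity = -0.2245 rad/s


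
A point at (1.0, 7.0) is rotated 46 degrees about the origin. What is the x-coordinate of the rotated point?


x' = x*cos(theta) - y*sin(theta)
cos(46 deg) = 0.6947, sin(46 deg) = 0.7193
x' = 1.0 * 0.6947 - 7.0 * 0.7193
= 0.6947 - 5.0354
= -4.3407


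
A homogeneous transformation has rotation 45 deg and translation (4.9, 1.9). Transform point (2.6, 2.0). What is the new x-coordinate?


x' = cos(theta)*px - sin(theta)*py + tx
= 0.7071*2.6 - 0.7071*2.0 + 4.9
= 5.3243


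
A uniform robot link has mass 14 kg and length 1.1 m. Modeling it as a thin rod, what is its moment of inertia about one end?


I = (1/3) * m * L^2
= (1/3) * 14 * 1.1^2
= 0.333333 * 14 * 1.21
= 5.6467 kg*m^2


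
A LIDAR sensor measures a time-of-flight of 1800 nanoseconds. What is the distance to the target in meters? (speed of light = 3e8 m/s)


tof = 1800 ns = 1.8e-06 s
dist = c * tof / 2
= 3e8 * 1.8e-06 / 2
= 270.0 m


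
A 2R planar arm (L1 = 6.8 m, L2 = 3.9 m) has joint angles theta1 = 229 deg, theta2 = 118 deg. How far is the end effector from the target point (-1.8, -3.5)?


End effector via forward kinematics:
x = L1*cos(t1) + L2*cos(t1+t2) = -0.6612
y = L1*sin(t1) + L2*sin(t1+t2) = -6.0093
Distance to target:
d = sqrt((-1.8 - -0.6612)^2 + (-3.5 - -6.0093)^2)
= sqrt(1.297 + 6.2968)
= 2.7557 m


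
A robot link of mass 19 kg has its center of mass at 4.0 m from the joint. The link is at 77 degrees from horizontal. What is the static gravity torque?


tau = m*g*L*cos(angle)
= 19 * 9.81 * 4.0 * cos(77 deg)
= 19 * 9.81 * 4.0 * 0.225
= 167.7145 Nm


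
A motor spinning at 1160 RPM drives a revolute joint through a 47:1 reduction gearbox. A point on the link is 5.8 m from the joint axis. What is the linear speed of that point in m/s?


omega_motor = 1160 * 2*pi/60 = 121.4749 rad/s
omega_joint = omega_motor / 47 = 2.5846 rad/s
v = omega_joint * r = 2.5846 * 5.8
= 14.9905 m/s


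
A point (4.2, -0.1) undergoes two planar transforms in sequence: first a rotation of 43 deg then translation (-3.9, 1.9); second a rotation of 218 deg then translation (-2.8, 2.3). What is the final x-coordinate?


After transform 1:
x1 = cos(43)*4.2 - sin(43)*-0.1 + -3.9 = -0.7601
y1 = sin(43)*4.2 + cos(43)*-0.1 + 1.9 = 4.6913
After transform 2:
x2 = cos(218)*-0.7601 - sin(218)*4.6913 + -2.8
= 0.6872


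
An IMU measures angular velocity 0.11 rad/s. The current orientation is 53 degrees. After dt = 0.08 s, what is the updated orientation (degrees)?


delta_theta = w * dt = 0.11 * 0.08 = 0.0088 rad
= 0.5042 deg
theta_new = 53 + 0.5042 = 53.5042 deg


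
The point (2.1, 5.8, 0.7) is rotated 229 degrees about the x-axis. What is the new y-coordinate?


Rotation about x-axis: y' = y*cos(theta) - z*sin(theta)
= 5.8 * -0.6561 - 0.7 * -0.7547
= -3.2768


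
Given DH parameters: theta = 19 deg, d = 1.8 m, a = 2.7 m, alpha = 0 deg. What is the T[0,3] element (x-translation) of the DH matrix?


T[0,3] = a * cos(theta)
= 2.7 * cos(19 deg)
= 2.7 * 0.9455
= 2.5529


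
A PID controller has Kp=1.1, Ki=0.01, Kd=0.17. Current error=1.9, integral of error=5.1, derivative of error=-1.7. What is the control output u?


u = Kp*e + Ki*int(e) + Kd*de/dt
= 1.1*1.9 + 0.01*5.1 + 0.17*(-1.7)
= 2.09 + 0.051 + -0.289
= 1.852


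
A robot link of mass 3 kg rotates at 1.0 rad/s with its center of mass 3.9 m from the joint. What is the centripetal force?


F = m * omega^2 * r
= 3 * 1.0^2 * 3.9
= 3 * 1.0 * 3.9
= 11.7 N


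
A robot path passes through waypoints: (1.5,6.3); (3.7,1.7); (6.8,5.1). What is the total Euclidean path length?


Segment lengths:
  seg1 = sqrt((2.2)^2 + (-4.6)^2) = 5.099
  seg2 = sqrt((3.1)^2 + (3.4)^2) = 4.6011
Total = 9.7001


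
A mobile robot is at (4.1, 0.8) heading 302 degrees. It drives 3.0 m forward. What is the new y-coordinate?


y_new = y0 + d*sin(theta)
= 0.8 + 3.0*sin(302)
= 0.8 + -2.5441
= -1.7441


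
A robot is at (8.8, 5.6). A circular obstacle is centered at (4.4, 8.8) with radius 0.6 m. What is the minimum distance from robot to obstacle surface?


center_dist = sqrt((8.8-4.4)^2 + (5.6-8.8)^2)
= sqrt(19.36 + 10.24)
= 5.4406
min_dist = center_dist - radius = 5.4406 - 0.6 = 4.8406 m


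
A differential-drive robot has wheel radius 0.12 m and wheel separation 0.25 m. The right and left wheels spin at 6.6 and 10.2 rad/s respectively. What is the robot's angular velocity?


vR = r*wR = 0.12*6.6 = 0.792 m/s
vL = r*wL = 0.12*10.2 = 1.224 m/s
v = (vR+vL)/2 = 1.008 m/s
omega = (vR-vL)/L = -1.728 rad/s
angular velocity = -1.728 rad/s


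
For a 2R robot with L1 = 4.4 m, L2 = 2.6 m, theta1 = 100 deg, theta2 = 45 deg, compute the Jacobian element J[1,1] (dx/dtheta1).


J[1,1] = -L1*sin(t1) - L2*sin(t1+t2)
= -4.4*sin(100) - 2.6*sin(145)
= -5.8245


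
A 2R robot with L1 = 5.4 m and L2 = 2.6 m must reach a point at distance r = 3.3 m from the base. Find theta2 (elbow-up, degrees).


cos(theta2) = (r^2 - L1^2 - L2^2) / (2*L1*L2)
cos(theta2) = (10.89 - 29.16 - 6.76) / 28.08
cos(theta2) = -0.891382
theta2 = 153.0474 degrees


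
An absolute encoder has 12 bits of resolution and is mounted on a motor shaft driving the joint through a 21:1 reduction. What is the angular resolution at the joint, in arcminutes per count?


counts = 2^12 = 4096
effective counts at joint = 4096 * 21 = 86016
resolution = 360*60 / 86016
= 0.2511 arcmin/count


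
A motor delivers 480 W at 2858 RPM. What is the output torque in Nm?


omega = 2858 * 2*pi/60 = 299.2891 rad/s
tau = P / omega = 480 / 299.2891
= 1.6038 Nm


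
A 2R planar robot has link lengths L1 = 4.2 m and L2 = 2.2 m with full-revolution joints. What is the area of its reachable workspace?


r_max = L1 + L2 = 6.4 m
r_min = |L1 - L2| = 2.0 m
Area = pi*(r_max^2 - r_min^2)
= pi*(40.96 - 4.0)
= pi * 36.96
= 116.1133 m^2


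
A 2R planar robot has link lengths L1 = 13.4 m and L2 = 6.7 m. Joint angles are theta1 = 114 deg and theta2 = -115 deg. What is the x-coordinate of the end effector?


Convert angles to radians: theta1 = 1.9897, theta2 = -2.0071
x = L1*cos(theta1) + L2*cos(theta1+theta2)
x = -5.4503 + 6.699
x = 1.2487


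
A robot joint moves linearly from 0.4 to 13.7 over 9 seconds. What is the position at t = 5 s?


s = t/T = 5/9 = 0.5556
p(t) = p0 + (pf-p0)*s
= 0.4 + (13.7 - 0.4) * 0.5556
= 7.7889


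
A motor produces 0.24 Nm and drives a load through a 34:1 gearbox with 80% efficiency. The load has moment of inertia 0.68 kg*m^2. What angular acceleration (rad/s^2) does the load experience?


tau_out = tau_motor * N * eta
= 0.24 * 34 * 0.8 = 6.528 Nm
alpha = tau_out / I = 6.528 / 0.68
= 9.6 rad/s^2


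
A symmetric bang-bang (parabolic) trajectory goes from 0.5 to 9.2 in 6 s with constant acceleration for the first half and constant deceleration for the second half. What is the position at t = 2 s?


Symmetric rest-to-rest: each phase covers (pf-p0)/2 in time T/2. 0.5*a*(T/2)^2 = (pf-p0)/2 => a = 4*(pf-p0)/T^2
a = 4*(9.2-0.5)/6^2 = 0.9667
t = 2 is in the acceleration phase (t <= T/2).
p = p0 + 0.5*a*t^2 = 0.5 + 0.5*0.9667*2^2
= 2.4333


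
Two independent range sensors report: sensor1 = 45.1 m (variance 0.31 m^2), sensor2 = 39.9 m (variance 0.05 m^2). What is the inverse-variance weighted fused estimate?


w1 = (1/var1) / (1/var1 + 1/var2)
   = 3.2258 / (3.2258 + 20.0) = 0.1389
w2 = 1 - w1 = 0.8611
fused = w1*s1 + w2*s2 = 6.2639 + 34.3583
= 40.6222 m


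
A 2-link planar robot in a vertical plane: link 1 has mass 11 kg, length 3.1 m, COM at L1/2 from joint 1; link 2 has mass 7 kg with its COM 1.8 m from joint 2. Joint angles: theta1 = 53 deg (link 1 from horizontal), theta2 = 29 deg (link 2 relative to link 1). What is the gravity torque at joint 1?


Horizontal distance from joint 1 to link-1 COM:
  x_c1 = (L1/2)*cos(t1) = 1.55 * 0.6018 = 0.9328 m
Horizontal distance from joint 1 to link-2 COM:
  x_c2 = L1*cos(t1) + Lc2*cos(t1+t2)
       = 3.1*0.6018 + 1.8*0.1392 = 2.1161 m
tau1 = m1*g*x_c1 + m2*g*x_c2
     = 11*9.81*0.9328 + 7*9.81*2.1161
     = 100.6599 + 145.3152
     = 245.9751 Nm


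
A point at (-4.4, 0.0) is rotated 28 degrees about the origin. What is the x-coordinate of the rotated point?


x' = x*cos(theta) - y*sin(theta)
cos(28 deg) = 0.8829, sin(28 deg) = 0.4695
x' = -4.4 * 0.8829 - 0.0 * 0.4695
= -3.885 - 0.0
= -3.885


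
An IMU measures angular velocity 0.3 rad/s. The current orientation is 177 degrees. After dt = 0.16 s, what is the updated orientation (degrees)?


delta_theta = w * dt = 0.3 * 0.16 = 0.048 rad
= 2.7502 deg
theta_new = 177 + 2.7502 = 179.7502 deg


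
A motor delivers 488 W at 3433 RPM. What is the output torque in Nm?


omega = 3433 * 2*pi/60 = 359.5029 rad/s
tau = P / omega = 488 / 359.5029
= 1.3574 Nm


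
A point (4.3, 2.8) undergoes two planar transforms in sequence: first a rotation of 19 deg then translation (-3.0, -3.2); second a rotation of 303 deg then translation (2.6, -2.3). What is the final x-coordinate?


After transform 1:
x1 = cos(19)*4.3 - sin(19)*2.8 + -3.0 = 0.1541
y1 = sin(19)*4.3 + cos(19)*2.8 + -3.2 = 0.8474
After transform 2:
x2 = cos(303)*0.1541 - sin(303)*0.8474 + 2.6
= 3.3946


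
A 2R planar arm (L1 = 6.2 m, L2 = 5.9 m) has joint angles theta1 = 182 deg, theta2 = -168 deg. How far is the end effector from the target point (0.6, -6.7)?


End effector via forward kinematics:
x = L1*cos(t1) + L2*cos(t1+t2) = -0.4715
y = L1*sin(t1) + L2*sin(t1+t2) = 1.211
Distance to target:
d = sqrt((0.6 - -0.4715)^2 + (-6.7 - 1.211)^2)
= sqrt(1.1481 + 62.5833)
= 7.9832 m


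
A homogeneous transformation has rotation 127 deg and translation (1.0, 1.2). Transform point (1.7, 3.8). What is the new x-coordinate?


x' = cos(theta)*px - sin(theta)*py + tx
= -0.6018*1.7 - 0.7986*3.8 + 1.0
= -3.0579


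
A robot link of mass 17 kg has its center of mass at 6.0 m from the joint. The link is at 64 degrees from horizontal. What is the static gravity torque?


tau = m*g*L*cos(angle)
= 17 * 9.81 * 6.0 * cos(64 deg)
= 17 * 9.81 * 6.0 * 0.4384
= 438.6429 Nm


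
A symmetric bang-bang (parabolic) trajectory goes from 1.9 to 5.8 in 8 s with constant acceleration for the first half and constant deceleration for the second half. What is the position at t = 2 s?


Symmetric rest-to-rest: each phase covers (pf-p0)/2 in time T/2. 0.5*a*(T/2)^2 = (pf-p0)/2 => a = 4*(pf-p0)/T^2
a = 4*(5.8-1.9)/8^2 = 0.2437
t = 2 is in the acceleration phase (t <= T/2).
p = p0 + 0.5*a*t^2 = 1.9 + 0.5*0.2437*2^2
= 2.3875


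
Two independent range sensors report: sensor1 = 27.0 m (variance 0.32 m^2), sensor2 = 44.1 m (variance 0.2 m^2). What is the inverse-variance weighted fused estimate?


w1 = (1/var1) / (1/var1 + 1/var2)
   = 3.125 / (3.125 + 5.0) = 0.3846
w2 = 1 - w1 = 0.6154
fused = w1*s1 + w2*s2 = 10.3846 + 27.1385
= 37.5231 m


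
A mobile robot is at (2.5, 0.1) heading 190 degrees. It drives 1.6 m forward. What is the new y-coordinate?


y_new = y0 + d*sin(theta)
= 0.1 + 1.6*sin(190)
= 0.1 + -0.2778
= -0.1778


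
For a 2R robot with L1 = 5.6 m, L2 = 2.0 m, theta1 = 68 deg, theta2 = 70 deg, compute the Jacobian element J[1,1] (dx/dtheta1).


J[1,1] = -L1*sin(t1) - L2*sin(t1+t2)
= -5.6*sin(68) - 2.0*sin(138)
= -6.5305


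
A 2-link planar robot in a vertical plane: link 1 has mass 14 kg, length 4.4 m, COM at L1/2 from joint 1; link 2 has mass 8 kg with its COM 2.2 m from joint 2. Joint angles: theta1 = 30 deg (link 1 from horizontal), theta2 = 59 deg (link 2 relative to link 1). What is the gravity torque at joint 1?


Horizontal distance from joint 1 to link-1 COM:
  x_c1 = (L1/2)*cos(t1) = 2.2 * 0.866 = 1.9053 m
Horizontal distance from joint 1 to link-2 COM:
  x_c2 = L1*cos(t1) + Lc2*cos(t1+t2)
       = 4.4*0.866 + 2.2*0.0175 = 3.8489 m
tau1 = m1*g*x_c1 + m2*g*x_c2
     = 14*9.81*1.9053 + 8*9.81*3.8489
     = 261.6678 + 302.0622
     = 563.7301 Nm


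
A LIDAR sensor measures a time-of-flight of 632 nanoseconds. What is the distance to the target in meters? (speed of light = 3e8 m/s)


tof = 632 ns = 6.32e-07 s
dist = c * tof / 2
= 3e8 * 6.32e-07 / 2
= 94.8 m


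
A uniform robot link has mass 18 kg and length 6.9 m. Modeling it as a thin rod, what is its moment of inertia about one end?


I = (1/3) * m * L^2
= (1/3) * 18 * 6.9^2
= 0.333333 * 18 * 47.61
= 285.66 kg*m^2


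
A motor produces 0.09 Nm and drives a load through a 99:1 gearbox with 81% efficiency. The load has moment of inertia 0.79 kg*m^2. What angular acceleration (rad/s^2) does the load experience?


tau_out = tau_motor * N * eta
= 0.09 * 99 * 0.81 = 7.2171 Nm
alpha = tau_out / I = 7.2171 / 0.79
= 9.1356 rad/s^2


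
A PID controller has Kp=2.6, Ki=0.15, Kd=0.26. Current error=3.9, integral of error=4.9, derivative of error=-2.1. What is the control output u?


u = Kp*e + Ki*int(e) + Kd*de/dt
= 2.6*3.9 + 0.15*4.9 + 0.26*(-2.1)
= 10.14 + 0.735 + -0.546
= 10.329


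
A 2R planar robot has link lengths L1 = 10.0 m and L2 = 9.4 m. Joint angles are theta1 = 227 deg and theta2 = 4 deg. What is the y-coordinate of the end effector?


Convert angles to radians: theta1 = 3.9619, theta2 = 0.0698
y = L1*sin(theta1) + L2*sin(theta1+theta2)
y = -7.3135 + -7.3052
y = -14.6187


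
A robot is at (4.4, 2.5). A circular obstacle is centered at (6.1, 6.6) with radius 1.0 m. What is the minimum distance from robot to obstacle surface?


center_dist = sqrt((4.4-6.1)^2 + (2.5-6.6)^2)
= sqrt(2.89 + 16.81)
= 4.4385
min_dist = center_dist - radius = 4.4385 - 1.0 = 3.4385 m


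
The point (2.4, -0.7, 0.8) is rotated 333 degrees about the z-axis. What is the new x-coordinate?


Rotation about z-axis: x' = x*cos(theta) - y*sin(theta)
= 2.4 * 0.891 - -0.7 * -0.454
= 1.8206


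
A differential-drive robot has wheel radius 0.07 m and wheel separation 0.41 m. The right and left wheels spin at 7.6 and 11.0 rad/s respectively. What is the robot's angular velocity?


vR = r*wR = 0.07*7.6 = 0.532 m/s
vL = r*wL = 0.07*11.0 = 0.77 m/s
v = (vR+vL)/2 = 0.651 m/s
omega = (vR-vL)/L = -0.5805 rad/s
angular velocity = -0.5805 rad/s


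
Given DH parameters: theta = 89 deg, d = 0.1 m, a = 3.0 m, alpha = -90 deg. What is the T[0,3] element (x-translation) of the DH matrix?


T[0,3] = a * cos(theta)
= 3.0 * cos(89 deg)
= 3.0 * 0.0175
= 0.0524


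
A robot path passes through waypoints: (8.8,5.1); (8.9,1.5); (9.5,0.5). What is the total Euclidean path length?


Segment lengths:
  seg1 = sqrt((0.1)^2 + (-3.6)^2) = 3.6014
  seg2 = sqrt((0.6)^2 + (-1.0)^2) = 1.1662
Total = 4.7676


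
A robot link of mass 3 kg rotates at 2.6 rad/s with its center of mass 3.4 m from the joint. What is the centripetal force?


F = m * omega^2 * r
= 3 * 2.6^2 * 3.4
= 3 * 6.76 * 3.4
= 68.952 N


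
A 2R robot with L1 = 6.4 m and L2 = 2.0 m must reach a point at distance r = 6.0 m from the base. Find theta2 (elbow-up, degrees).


cos(theta2) = (r^2 - L1^2 - L2^2) / (2*L1*L2)
cos(theta2) = (36.0 - 40.96 - 4.0) / 25.6
cos(theta2) = -0.35
theta2 = 110.4873 degrees


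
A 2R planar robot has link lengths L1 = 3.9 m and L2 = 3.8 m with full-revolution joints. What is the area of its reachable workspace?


r_max = L1 + L2 = 7.7 m
r_min = |L1 - L2| = 0.1 m
Area = pi*(r_max^2 - r_min^2)
= pi*(59.29 - 0.01)
= pi * 59.28
= 186.2336 m^2


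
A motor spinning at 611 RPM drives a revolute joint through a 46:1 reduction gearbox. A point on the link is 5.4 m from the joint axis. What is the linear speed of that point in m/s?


omega_motor = 611 * 2*pi/60 = 63.9838 rad/s
omega_joint = omega_motor / 46 = 1.391 rad/s
v = omega_joint * r = 1.391 * 5.4
= 7.5111 m/s


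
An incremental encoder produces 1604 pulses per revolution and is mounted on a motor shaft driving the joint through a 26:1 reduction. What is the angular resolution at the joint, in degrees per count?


counts per rev = 1604
effective counts at joint = 1604 * 26 = 41704
resolution = 360 / 41704
= 0.0086 deg/count


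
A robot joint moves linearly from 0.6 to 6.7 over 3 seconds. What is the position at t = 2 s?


s = t/T = 2/3 = 0.6667
p(t) = p0 + (pf-p0)*s
= 0.6 + (6.7 - 0.6) * 0.6667
= 4.6667


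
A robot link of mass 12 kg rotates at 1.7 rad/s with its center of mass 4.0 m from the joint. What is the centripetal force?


F = m * omega^2 * r
= 12 * 1.7^2 * 4.0
= 12 * 2.89 * 4.0
= 138.72 N


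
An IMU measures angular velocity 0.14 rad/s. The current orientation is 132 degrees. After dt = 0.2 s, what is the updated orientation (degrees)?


delta_theta = w * dt = 0.14 * 0.2 = 0.028 rad
= 1.6043 deg
theta_new = 132 + 1.6043 = 133.6043 deg


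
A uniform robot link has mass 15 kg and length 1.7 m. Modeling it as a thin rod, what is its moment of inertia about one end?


I = (1/3) * m * L^2
= (1/3) * 15 * 1.7^2
= 0.333333 * 15 * 2.89
= 14.45 kg*m^2


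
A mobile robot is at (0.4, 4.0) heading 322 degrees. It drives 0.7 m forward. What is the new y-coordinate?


y_new = y0 + d*sin(theta)
= 4.0 + 0.7*sin(322)
= 4.0 + -0.431
= 3.569


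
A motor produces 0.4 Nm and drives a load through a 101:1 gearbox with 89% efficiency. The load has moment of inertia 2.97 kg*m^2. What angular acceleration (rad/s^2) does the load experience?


tau_out = tau_motor * N * eta
= 0.4 * 101 * 0.89 = 35.956 Nm
alpha = tau_out / I = 35.956 / 2.97
= 12.1064 rad/s^2


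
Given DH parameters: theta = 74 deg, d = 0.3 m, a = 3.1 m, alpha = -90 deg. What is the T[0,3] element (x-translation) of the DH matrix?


T[0,3] = a * cos(theta)
= 3.1 * cos(74 deg)
= 3.1 * 0.2756
= 0.8545


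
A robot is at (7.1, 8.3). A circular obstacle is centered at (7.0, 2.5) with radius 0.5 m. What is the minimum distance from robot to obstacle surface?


center_dist = sqrt((7.1-7.0)^2 + (8.3-2.5)^2)
= sqrt(0.01 + 33.64)
= 5.8009
min_dist = center_dist - radius = 5.8009 - 0.5 = 5.3009 m


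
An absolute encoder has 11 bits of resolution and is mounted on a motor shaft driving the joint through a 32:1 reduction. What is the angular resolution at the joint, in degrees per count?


counts = 2^11 = 2048
effective counts at joint = 2048 * 32 = 65536
resolution = 360 / 65536
= 0.0055 deg/count


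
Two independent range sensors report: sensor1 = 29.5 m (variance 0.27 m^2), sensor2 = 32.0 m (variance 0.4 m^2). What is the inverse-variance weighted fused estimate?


w1 = (1/var1) / (1/var1 + 1/var2)
   = 3.7037 / (3.7037 + 2.5) = 0.597
w2 = 1 - w1 = 0.403
fused = w1*s1 + w2*s2 = 17.6119 + 12.8955
= 30.5075 m


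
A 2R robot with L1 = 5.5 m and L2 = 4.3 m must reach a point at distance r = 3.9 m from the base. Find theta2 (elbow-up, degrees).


cos(theta2) = (r^2 - L1^2 - L2^2) / (2*L1*L2)
cos(theta2) = (15.21 - 30.25 - 18.49) / 47.3
cos(theta2) = -0.708879
theta2 = 135.1438 degrees


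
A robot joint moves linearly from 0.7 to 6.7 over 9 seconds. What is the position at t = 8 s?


s = t/T = 8/9 = 0.8889
p(t) = p0 + (pf-p0)*s
= 0.7 + (6.7 - 0.7) * 0.8889
= 6.0333


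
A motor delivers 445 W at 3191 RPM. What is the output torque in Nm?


omega = 3191 * 2*pi/60 = 334.1607 rad/s
tau = P / omega = 445 / 334.1607
= 1.3317 Nm


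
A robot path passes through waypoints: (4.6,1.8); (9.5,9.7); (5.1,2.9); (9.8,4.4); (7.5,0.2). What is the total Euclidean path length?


Segment lengths:
  seg1 = sqrt((4.9)^2 + (7.9)^2) = 9.2962
  seg2 = sqrt((-4.4)^2 + (-6.8)^2) = 8.0994
  seg3 = sqrt((4.7)^2 + (1.5)^2) = 4.9336
  seg4 = sqrt((-2.3)^2 + (-4.2)^2) = 4.7885
Total = 27.1177


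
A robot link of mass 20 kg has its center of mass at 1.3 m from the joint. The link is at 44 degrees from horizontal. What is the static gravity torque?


tau = m*g*L*cos(angle)
= 20 * 9.81 * 1.3 * cos(44 deg)
= 20 * 9.81 * 1.3 * 0.7193
= 183.4748 Nm


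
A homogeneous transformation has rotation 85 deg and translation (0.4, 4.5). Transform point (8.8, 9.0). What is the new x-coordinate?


x' = cos(theta)*px - sin(theta)*py + tx
= 0.0872*8.8 - 0.9962*9.0 + 0.4
= -7.7988


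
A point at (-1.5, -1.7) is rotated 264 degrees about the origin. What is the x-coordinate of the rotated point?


x' = x*cos(theta) - y*sin(theta)
cos(264 deg) = -0.1045, sin(264 deg) = -0.9945
x' = -1.5 * -0.1045 - -1.7 * -0.9945
= 0.1568 - 1.6907
= -1.5339


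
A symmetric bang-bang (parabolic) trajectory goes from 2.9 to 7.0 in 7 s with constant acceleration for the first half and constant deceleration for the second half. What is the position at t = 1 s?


Symmetric rest-to-rest: each phase covers (pf-p0)/2 in time T/2. 0.5*a*(T/2)^2 = (pf-p0)/2 => a = 4*(pf-p0)/T^2
a = 4*(7.0-2.9)/7^2 = 0.3347
t = 1 is in the acceleration phase (t <= T/2).
p = p0 + 0.5*a*t^2 = 2.9 + 0.5*0.3347*1^2
= 3.0673


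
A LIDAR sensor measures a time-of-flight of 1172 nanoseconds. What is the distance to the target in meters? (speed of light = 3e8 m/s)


tof = 1172 ns = 1.172e-06 s
dist = c * tof / 2
= 3e8 * 1.172e-06 / 2
= 175.8 m
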